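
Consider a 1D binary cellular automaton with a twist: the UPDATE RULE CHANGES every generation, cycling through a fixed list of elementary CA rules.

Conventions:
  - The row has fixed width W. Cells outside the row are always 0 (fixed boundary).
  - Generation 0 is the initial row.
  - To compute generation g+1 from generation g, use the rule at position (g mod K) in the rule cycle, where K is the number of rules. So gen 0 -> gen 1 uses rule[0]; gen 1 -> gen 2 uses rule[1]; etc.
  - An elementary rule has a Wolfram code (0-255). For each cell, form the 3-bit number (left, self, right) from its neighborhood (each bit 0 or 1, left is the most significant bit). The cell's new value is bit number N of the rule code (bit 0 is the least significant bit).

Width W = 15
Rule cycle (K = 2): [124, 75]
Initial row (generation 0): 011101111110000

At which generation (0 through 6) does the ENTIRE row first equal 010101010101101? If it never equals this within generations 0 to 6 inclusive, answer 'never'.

Gen 0: 011101111110000
Gen 1 (rule 124): 010111000011000
Gen 2 (rule 75): 100101011111011
Gen 3 (rule 124): 110111110001111
Gen 4 (rule 75): 110100010111001
Gen 5 (rule 124): 111110011101101
Gen 6 (rule 75): 100010110101100

Answer: never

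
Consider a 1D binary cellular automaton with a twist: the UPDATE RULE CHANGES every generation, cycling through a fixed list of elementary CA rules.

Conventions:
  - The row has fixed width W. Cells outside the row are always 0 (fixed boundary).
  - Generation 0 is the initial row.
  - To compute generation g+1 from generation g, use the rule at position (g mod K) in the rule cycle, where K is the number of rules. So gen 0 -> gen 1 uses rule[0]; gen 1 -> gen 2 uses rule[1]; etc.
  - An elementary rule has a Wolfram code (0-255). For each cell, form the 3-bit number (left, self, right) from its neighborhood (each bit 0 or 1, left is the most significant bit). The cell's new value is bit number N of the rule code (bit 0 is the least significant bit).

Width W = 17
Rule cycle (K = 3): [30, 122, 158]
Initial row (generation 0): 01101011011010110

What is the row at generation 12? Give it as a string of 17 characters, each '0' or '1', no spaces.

Gen 0: 01101011011010110
Gen 1 (rule 30): 11001010010010101
Gen 2 (rule 122): 11110101101101010
Gen 3 (rule 158): 11100101001001011
Gen 4 (rule 30): 10011101111111010
Gen 5 (rule 122): 01110111000001101
Gen 6 (rule 158): 11100110100011001
Gen 7 (rule 30): 10011100110110111
Gen 8 (rule 122): 01110111111111101
Gen 9 (rule 158): 11100111111111001
Gen 10 (rule 30): 10011100000000111
Gen 11 (rule 122): 01110110000001101
Gen 12 (rule 158): 11100101000011001

Answer: 11100101000011001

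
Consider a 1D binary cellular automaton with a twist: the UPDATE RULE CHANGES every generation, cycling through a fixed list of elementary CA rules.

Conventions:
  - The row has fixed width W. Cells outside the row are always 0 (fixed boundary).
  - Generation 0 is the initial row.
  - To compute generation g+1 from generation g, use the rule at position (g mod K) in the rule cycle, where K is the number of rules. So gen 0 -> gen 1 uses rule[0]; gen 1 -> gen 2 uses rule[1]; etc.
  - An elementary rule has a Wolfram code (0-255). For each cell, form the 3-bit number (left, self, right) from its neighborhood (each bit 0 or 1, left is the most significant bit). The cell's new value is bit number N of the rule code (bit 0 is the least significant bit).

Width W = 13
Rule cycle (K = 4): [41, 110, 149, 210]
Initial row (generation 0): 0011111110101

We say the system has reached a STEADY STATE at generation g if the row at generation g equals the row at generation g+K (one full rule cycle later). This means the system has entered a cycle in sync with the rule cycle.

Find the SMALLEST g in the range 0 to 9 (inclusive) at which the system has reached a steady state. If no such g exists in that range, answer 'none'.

Answer: none

Derivation:
Gen 0: 0011111110101
Gen 1 (rule 41): 1010000001010
Gen 2 (rule 110): 1110000011110
Gen 3 (rule 149): 0101111001101
Gen 4 (rule 210): 1000111110100
Gen 5 (rule 41): 0010100001001
Gen 6 (rule 110): 0111100011011
Gen 7 (rule 149): 0011011000000
Gen 8 (rule 210): 0101001100000
Gen 9 (rule 41): 0010001001111
Gen 10 (rule 110): 0110011011001
Gen 11 (rule 149): 0001000000101
Gen 12 (rule 210): 0010100001000
Gen 13 (rule 41): 1001001100011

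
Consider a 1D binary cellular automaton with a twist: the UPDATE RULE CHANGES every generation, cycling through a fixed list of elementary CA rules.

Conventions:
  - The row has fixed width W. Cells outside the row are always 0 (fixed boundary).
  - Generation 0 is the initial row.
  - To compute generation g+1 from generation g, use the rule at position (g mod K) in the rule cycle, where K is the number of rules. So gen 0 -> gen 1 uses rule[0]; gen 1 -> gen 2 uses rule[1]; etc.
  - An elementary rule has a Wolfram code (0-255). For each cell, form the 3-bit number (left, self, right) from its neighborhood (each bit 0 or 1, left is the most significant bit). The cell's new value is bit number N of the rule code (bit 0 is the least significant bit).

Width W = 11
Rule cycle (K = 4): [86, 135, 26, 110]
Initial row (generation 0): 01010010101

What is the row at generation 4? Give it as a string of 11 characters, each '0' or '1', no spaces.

Answer: 00111111000

Derivation:
Gen 0: 01010010101
Gen 1 (rule 86): 11011110101
Gen 2 (rule 135): 00001100101
Gen 3 (rule 26): 00011011000
Gen 4 (rule 110): 00111111000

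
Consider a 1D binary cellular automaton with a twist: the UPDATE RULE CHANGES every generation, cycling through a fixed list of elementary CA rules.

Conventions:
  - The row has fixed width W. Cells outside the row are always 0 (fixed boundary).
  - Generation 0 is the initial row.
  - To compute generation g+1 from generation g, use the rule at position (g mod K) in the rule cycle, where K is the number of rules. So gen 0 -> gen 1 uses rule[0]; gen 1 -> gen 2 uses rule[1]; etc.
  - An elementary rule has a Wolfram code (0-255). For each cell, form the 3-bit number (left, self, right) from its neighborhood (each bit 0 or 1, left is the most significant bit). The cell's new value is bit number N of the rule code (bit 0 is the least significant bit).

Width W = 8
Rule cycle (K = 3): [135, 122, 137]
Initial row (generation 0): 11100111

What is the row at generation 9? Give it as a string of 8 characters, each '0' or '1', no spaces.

Answer: 11001000

Derivation:
Gen 0: 11100111
Gen 1 (rule 135): 01001010
Gen 2 (rule 122): 10110101
Gen 3 (rule 137): 00100000
Gen 4 (rule 135): 11101111
Gen 5 (rule 122): 10111001
Gen 6 (rule 137): 00110000
Gen 7 (rule 135): 11000111
Gen 8 (rule 122): 11101101
Gen 9 (rule 137): 11001000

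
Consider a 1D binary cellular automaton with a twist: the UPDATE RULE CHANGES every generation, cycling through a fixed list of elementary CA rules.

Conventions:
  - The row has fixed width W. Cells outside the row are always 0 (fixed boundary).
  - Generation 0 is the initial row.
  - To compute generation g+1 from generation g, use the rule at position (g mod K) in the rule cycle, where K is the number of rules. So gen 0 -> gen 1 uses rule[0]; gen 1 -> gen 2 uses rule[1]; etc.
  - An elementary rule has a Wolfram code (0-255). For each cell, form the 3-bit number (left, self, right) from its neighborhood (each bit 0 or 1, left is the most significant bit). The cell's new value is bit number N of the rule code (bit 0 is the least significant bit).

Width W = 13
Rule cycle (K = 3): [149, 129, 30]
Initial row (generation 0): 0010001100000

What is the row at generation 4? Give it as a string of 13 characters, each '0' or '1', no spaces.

Gen 0: 0010001100000
Gen 1 (rule 149): 1011100011111
Gen 2 (rule 129): 0001001001110
Gen 3 (rule 30): 0011111111001
Gen 4 (rule 149): 1001111110101

Answer: 1001111110101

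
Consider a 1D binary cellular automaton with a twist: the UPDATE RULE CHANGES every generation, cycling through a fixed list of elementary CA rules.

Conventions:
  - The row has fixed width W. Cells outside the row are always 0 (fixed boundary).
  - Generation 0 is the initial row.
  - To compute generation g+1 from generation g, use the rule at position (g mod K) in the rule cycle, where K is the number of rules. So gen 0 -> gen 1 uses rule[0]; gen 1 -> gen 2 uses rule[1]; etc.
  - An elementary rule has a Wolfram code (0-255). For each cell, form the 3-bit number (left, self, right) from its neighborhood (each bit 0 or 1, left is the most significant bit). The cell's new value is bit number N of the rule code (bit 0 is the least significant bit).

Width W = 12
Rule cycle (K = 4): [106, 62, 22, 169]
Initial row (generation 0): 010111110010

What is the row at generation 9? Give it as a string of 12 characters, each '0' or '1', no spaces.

Gen 0: 010111110010
Gen 1 (rule 106): 101100010100
Gen 2 (rule 62): 111010111110
Gen 3 (rule 22): 000010000001
Gen 4 (rule 169): 111000111100
Gen 5 (rule 106): 101001100100
Gen 6 (rule 62): 111111011110
Gen 7 (rule 22): 000000000001
Gen 8 (rule 169): 111111111100
Gen 9 (rule 106): 100000000100

Answer: 100000000100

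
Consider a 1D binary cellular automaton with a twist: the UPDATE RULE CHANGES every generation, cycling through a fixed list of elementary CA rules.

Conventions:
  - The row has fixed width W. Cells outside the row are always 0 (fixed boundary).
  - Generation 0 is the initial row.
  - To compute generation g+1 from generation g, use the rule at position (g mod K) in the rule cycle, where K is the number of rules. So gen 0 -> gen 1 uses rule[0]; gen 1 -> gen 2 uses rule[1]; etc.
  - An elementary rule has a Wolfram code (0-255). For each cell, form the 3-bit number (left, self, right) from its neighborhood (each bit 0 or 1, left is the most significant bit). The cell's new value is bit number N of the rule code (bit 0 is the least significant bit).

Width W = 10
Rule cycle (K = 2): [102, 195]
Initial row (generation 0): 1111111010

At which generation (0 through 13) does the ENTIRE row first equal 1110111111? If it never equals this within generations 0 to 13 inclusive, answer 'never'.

Gen 0: 1111111010
Gen 1 (rule 102): 0000001110
Gen 2 (rule 195): 1111110110
Gen 3 (rule 102): 0000011010
Gen 4 (rule 195): 1111101000
Gen 5 (rule 102): 0000111000
Gen 6 (rule 195): 1111011011
Gen 7 (rule 102): 0001101101
Gen 8 (rule 195): 1110100100
Gen 9 (rule 102): 0011101100
Gen 10 (rule 195): 1101100101
Gen 11 (rule 102): 0110101111
Gen 12 (rule 195): 1010000111
Gen 13 (rule 102): 1110001001

Answer: never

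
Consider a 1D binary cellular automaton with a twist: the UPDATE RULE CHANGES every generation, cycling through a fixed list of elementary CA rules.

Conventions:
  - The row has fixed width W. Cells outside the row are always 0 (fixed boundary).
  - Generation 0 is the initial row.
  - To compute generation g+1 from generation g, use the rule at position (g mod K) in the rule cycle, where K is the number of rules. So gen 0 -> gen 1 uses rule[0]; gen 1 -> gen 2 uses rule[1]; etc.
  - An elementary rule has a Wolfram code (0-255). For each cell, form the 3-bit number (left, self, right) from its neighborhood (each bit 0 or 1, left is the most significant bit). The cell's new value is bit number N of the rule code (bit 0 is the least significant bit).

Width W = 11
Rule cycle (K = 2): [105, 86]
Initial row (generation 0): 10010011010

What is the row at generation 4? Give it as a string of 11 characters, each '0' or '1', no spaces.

Gen 0: 10010011010
Gen 1 (rule 105): 00000011100
Gen 2 (rule 86): 00000100110
Gen 3 (rule 105): 11110000110
Gen 4 (rule 86): 00011001011

Answer: 00011001011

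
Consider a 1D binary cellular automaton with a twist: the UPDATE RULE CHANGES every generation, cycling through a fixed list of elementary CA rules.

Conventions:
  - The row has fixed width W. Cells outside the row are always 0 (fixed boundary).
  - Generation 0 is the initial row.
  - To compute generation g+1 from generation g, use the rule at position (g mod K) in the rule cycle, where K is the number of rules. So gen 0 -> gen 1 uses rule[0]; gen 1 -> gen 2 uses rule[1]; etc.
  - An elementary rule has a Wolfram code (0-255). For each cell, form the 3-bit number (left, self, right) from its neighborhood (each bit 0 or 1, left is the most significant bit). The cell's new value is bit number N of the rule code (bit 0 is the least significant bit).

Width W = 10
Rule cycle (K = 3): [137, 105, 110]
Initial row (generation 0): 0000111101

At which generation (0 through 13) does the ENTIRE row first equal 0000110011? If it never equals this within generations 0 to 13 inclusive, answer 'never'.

Gen 0: 0000111101
Gen 1 (rule 137): 1110111000
Gen 2 (rule 105): 1011101011
Gen 3 (rule 110): 1110111111
Gen 4 (rule 137): 1100111110
Gen 5 (rule 105): 1100100010
Gen 6 (rule 110): 1101100110
Gen 7 (rule 137): 1001000100
Gen 8 (rule 105): 0000010001
Gen 9 (rule 110): 0000110011
Gen 10 (rule 137): 1110100010
Gen 11 (rule 105): 1011001000
Gen 12 (rule 110): 1111011000
Gen 13 (rule 137): 1110010011

Answer: 9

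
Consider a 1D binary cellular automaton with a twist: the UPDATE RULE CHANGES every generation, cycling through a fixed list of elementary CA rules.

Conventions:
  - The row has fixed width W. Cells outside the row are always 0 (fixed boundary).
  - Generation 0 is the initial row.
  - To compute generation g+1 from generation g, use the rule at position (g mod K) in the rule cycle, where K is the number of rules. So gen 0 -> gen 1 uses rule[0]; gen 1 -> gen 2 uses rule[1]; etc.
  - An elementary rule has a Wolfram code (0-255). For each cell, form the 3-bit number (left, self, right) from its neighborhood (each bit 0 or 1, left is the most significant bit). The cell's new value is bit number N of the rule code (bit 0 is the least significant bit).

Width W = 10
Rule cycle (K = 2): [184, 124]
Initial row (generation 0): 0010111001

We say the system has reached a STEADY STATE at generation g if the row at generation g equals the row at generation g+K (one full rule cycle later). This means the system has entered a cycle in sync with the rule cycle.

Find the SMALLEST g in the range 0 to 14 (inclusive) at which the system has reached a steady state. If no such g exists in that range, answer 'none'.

Answer: 13

Derivation:
Gen 0: 0010111001
Gen 1 (rule 184): 0001110100
Gen 2 (rule 124): 0001011110
Gen 3 (rule 184): 0000111101
Gen 4 (rule 124): 0000100111
Gen 5 (rule 184): 0000010110
Gen 6 (rule 124): 0000011111
Gen 7 (rule 184): 0000011110
Gen 8 (rule 124): 0000010011
Gen 9 (rule 184): 0000001010
Gen 10 (rule 124): 0000001111
Gen 11 (rule 184): 0000001110
Gen 12 (rule 124): 0000001011
Gen 13 (rule 184): 0000000110
Gen 14 (rule 124): 0000000111
Gen 15 (rule 184): 0000000110
Gen 16 (rule 124): 0000000111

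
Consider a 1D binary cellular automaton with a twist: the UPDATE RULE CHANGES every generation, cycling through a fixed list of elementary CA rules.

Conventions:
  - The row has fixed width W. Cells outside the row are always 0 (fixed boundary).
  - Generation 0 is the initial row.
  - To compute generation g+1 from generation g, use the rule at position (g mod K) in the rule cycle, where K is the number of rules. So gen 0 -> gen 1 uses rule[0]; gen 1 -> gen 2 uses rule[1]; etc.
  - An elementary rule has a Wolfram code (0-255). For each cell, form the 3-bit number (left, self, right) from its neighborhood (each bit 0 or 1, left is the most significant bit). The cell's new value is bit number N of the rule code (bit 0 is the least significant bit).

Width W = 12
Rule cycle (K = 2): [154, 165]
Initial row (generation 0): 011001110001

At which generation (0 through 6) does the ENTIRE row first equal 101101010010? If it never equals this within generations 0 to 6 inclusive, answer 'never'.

Answer: 5

Derivation:
Gen 0: 011001110001
Gen 1 (rule 154): 110111101010
Gen 2 (rule 165): 001011011110
Gen 3 (rule 154): 010010011101
Gen 4 (rule 165): 010010001011
Gen 5 (rule 154): 101101010010
Gen 6 (rule 165): 110011110010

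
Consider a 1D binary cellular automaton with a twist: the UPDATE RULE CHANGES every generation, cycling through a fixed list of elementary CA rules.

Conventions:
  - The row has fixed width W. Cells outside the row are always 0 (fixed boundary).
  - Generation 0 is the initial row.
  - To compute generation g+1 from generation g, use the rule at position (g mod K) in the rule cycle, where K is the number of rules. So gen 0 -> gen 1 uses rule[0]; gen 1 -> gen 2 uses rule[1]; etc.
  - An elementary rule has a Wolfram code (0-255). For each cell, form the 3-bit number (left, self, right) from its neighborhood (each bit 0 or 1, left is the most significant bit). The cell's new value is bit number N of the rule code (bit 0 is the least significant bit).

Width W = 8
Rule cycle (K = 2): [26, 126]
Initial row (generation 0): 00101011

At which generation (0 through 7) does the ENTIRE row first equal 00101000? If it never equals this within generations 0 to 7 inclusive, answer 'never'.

Answer: never

Derivation:
Gen 0: 00101011
Gen 1 (rule 26): 01000010
Gen 2 (rule 126): 11100111
Gen 3 (rule 26): 10011100
Gen 4 (rule 126): 11110110
Gen 5 (rule 26): 10000101
Gen 6 (rule 126): 11001111
Gen 7 (rule 26): 10111000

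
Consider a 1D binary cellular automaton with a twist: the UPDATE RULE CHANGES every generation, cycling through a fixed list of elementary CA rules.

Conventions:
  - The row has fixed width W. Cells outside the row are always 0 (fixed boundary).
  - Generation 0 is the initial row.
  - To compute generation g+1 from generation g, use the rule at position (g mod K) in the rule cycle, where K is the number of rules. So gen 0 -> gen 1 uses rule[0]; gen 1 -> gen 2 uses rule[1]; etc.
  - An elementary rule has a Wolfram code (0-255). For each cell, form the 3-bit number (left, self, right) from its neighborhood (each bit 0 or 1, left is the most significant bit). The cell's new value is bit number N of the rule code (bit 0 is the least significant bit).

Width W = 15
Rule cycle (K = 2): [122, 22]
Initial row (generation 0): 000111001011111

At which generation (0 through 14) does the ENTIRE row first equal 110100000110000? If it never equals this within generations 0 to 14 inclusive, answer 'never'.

Answer: 10

Derivation:
Gen 0: 000111001011111
Gen 1 (rule 122): 001101110110001
Gen 2 (rule 22): 010000000001011
Gen 3 (rule 122): 101000000010111
Gen 4 (rule 22): 101100000110000
Gen 5 (rule 122): 011110001111000
Gen 6 (rule 22): 100001010000100
Gen 7 (rule 122): 010010101001010
Gen 8 (rule 22): 111110101111011
Gen 9 (rule 122): 100011011001111
Gen 10 (rule 22): 110100000110000
Gen 11 (rule 122): 111010001111000
Gen 12 (rule 22): 000011010000100
Gen 13 (rule 122): 000111101001010
Gen 14 (rule 22): 001000001111011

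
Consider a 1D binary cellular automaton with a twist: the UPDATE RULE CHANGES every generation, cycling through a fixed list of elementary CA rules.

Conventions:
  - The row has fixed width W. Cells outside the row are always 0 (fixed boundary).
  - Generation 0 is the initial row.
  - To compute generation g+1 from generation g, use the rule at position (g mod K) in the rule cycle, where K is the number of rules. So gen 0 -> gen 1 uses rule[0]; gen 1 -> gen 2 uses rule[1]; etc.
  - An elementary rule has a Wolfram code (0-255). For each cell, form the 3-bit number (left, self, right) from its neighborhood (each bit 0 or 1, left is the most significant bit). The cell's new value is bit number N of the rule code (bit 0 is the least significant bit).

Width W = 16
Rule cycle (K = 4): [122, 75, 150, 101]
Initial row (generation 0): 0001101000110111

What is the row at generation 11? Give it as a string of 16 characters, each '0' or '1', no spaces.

Gen 0: 0001101000110111
Gen 1 (rule 122): 0011110101111101
Gen 2 (rule 75): 1110010001000100
Gen 3 (rule 150): 0101111011101110
Gen 4 (rule 101): 0110001100110010
Gen 5 (rule 122): 1111011111111101
Gen 6 (rule 75): 1001010000000100
Gen 7 (rule 150): 1111011000001110
Gen 8 (rule 101): 0001101011100010
Gen 9 (rule 122): 0011110110110101
Gen 10 (rule 75): 1110010110110000
Gen 11 (rule 150): 0101110000001000

Answer: 0101110000001000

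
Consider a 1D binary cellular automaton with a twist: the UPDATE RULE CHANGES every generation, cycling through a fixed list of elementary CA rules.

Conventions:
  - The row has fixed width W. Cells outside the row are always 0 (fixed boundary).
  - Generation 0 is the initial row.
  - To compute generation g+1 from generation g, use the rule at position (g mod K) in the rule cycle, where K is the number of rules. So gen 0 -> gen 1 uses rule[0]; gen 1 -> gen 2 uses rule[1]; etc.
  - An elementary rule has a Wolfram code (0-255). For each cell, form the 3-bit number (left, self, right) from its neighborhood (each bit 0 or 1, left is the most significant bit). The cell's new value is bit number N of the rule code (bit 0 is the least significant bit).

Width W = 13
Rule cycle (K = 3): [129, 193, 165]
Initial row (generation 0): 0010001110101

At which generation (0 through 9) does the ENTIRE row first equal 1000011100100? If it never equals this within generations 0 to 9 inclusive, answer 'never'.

Gen 0: 0010001110101
Gen 1 (rule 129): 1000100100000
Gen 2 (rule 193): 0010000001111
Gen 3 (rule 165): 1010111100110
Gen 4 (rule 129): 0000011000000
Gen 5 (rule 193): 1111001011111
Gen 6 (rule 165): 0110001101110
Gen 7 (rule 129): 0000100000100
Gen 8 (rule 193): 1110001110001
Gen 9 (rule 165): 0100100100101

Answer: never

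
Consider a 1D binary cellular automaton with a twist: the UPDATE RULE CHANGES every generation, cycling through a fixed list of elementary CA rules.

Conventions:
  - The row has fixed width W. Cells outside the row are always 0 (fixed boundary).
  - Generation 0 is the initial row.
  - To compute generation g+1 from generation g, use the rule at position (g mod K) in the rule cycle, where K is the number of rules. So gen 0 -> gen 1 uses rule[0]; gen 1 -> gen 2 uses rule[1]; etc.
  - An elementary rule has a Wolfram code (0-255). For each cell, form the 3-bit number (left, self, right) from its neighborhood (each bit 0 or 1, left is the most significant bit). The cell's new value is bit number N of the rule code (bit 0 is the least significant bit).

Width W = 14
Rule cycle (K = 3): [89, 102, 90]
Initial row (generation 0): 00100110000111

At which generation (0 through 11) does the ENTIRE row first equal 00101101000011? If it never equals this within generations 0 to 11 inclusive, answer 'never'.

Answer: never

Derivation:
Gen 0: 00100110000111
Gen 1 (rule 89): 10010111110101
Gen 2 (rule 102): 10111000011111
Gen 3 (rule 90): 00101100110001
Gen 4 (rule 89): 10001110111100
Gen 5 (rule 102): 10010011000100
Gen 6 (rule 90): 01101111101010
Gen 7 (rule 89): 01101000100001
Gen 8 (rule 102): 10111001100011
Gen 9 (rule 90): 00101111110111
Gen 10 (rule 89): 10001000010101
Gen 11 (rule 102): 10011000111111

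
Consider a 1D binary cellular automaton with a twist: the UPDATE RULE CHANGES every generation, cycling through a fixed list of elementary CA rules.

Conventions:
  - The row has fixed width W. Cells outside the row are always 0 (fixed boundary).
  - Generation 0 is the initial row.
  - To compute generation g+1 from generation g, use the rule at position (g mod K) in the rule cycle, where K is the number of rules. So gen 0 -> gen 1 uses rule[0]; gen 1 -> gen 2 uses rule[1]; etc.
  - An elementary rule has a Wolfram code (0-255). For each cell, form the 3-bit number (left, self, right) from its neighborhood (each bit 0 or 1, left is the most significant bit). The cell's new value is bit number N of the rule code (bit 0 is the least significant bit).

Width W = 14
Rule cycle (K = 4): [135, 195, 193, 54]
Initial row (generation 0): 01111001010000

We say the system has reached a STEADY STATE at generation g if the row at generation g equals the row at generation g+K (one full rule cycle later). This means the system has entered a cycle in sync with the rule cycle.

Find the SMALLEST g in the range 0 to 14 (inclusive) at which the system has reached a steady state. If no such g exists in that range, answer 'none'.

Answer: none

Derivation:
Gen 0: 01111001010000
Gen 1 (rule 135): 10110011010111
Gen 2 (rule 195): 00010101000011
Gen 3 (rule 193): 11000000011001
Gen 4 (rule 54): 00100000100111
Gen 5 (rule 135): 11101111101010
Gen 6 (rule 195): 01100111100000
Gen 7 (rule 193): 00100011101111
Gen 8 (rule 54): 01110100010000
Gen 9 (rule 135): 10100101110111
Gen 10 (rule 195): 00001000110011
Gen 11 (rule 193): 11100010010001
Gen 12 (rule 54): 00010111111011
Gen 13 (rule 135): 11110011110000
Gen 14 (rule 195): 01110101110111
Gen 15 (rule 193): 00110000110011
Gen 16 (rule 54): 01001001001100
Gen 17 (rule 135): 11011011010001
Gen 18 (rule 195): 01001001000110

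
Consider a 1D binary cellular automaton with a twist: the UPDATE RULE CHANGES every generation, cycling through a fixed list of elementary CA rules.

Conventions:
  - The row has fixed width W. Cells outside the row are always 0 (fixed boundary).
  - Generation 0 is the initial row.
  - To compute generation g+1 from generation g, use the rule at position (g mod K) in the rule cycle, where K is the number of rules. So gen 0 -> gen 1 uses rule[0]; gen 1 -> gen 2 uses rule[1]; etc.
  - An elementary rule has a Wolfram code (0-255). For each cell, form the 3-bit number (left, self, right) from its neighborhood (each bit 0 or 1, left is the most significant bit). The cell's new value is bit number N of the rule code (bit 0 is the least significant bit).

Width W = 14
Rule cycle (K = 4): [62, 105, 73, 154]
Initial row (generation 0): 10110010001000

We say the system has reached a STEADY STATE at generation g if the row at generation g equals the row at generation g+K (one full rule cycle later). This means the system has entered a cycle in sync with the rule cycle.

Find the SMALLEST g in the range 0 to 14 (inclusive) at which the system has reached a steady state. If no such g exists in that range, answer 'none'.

Gen 0: 10110010001000
Gen 1 (rule 62): 11101111011100
Gen 2 (rule 105): 10111001110101
Gen 3 (rule 73): 00101001010000
Gen 4 (rule 154): 01000110001000
Gen 5 (rule 62): 11101101011100
Gen 6 (rule 105): 10111110110101
Gen 7 (rule 73): 00100010110000
Gen 8 (rule 154): 01010100101000
Gen 9 (rule 62): 11111111111100
Gen 10 (rule 105): 10000000000101
Gen 11 (rule 73): 00111111110000
Gen 12 (rule 154): 01111111101000
Gen 13 (rule 62): 11000000011100
Gen 14 (rule 105): 11011111010101
Gen 15 (rule 73): 11010001000000
Gen 16 (rule 154): 10001010100000
Gen 17 (rule 62): 11011111110000
Gen 18 (rule 105): 11110000010111

Answer: none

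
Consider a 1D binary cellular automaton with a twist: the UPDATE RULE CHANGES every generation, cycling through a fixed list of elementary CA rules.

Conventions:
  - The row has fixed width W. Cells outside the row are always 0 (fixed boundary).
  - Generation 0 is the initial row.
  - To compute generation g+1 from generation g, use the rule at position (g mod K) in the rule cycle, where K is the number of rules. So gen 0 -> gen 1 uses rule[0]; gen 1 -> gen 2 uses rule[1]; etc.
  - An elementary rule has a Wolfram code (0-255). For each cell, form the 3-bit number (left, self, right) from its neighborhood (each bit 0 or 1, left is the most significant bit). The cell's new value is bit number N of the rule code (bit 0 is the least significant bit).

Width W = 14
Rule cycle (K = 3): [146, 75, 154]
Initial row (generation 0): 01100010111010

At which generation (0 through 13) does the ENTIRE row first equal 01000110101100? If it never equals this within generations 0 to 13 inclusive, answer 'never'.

Answer: never

Derivation:
Gen 0: 01100010111010
Gen 1 (rule 146): 10010100010001
Gen 2 (rule 75): 00100001100110
Gen 3 (rule 154): 01010011011101
Gen 4 (rule 146): 10001100001000
Gen 5 (rule 75): 00111101110011
Gen 6 (rule 154): 01111001101110
Gen 7 (rule 146): 10110110000101
Gen 8 (rule 75): 00110110111000
Gen 9 (rule 154): 01100100110100
Gen 10 (rule 146): 10011011000010
Gen 11 (rule 75): 00111011011100
Gen 12 (rule 154): 01110010011010
Gen 13 (rule 146): 10101101100001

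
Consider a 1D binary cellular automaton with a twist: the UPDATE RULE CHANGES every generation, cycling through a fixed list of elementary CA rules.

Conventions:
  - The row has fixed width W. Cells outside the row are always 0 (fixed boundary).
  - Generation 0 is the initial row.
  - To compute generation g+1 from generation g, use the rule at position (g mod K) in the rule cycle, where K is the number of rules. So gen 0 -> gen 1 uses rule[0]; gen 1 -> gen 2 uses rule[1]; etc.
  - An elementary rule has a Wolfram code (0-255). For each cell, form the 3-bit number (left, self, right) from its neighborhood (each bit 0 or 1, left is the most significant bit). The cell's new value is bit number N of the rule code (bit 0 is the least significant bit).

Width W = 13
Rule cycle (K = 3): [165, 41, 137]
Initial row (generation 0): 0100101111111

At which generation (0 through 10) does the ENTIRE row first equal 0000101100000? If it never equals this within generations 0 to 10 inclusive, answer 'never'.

Answer: 2

Derivation:
Gen 0: 0100101111111
Gen 1 (rule 165): 0100110111110
Gen 2 (rule 41): 0000101100000
Gen 3 (rule 137): 1110001001111
Gen 4 (rule 165): 0100101000110
Gen 5 (rule 41): 0000010010100
Gen 6 (rule 137): 1111000000001
Gen 7 (rule 165): 0110011111101
Gen 8 (rule 41): 0100010000010
Gen 9 (rule 137): 0001000111000
Gen 10 (rule 165): 1101010010011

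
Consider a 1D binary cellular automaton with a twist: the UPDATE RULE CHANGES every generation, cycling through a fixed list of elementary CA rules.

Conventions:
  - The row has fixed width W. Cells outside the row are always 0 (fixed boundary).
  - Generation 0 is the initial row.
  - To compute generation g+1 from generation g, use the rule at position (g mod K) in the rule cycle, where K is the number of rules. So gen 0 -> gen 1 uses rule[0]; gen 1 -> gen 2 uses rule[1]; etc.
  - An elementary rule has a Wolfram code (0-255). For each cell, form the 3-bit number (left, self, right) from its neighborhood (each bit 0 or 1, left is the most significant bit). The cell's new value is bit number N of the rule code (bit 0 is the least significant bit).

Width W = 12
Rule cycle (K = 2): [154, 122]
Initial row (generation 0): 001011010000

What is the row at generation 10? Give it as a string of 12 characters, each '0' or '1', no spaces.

Gen 0: 001011010000
Gen 1 (rule 154): 010010001000
Gen 2 (rule 122): 101101010100
Gen 3 (rule 154): 001000000010
Gen 4 (rule 122): 010100000101
Gen 5 (rule 154): 100010001000
Gen 6 (rule 122): 010101010100
Gen 7 (rule 154): 100000000010
Gen 8 (rule 122): 010000000101
Gen 9 (rule 154): 101000001000
Gen 10 (rule 122): 010100010100

Answer: 010100010100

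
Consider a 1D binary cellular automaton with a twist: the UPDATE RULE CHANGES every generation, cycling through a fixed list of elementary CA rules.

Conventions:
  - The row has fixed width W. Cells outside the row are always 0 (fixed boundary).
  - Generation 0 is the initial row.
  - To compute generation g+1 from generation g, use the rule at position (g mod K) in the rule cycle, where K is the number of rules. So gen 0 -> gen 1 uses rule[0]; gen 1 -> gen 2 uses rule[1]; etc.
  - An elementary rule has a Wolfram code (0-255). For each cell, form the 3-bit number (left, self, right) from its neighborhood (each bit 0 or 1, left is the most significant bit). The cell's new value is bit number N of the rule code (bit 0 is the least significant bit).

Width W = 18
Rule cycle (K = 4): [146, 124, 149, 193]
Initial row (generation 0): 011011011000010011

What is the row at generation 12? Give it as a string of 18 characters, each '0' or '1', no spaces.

Answer: 100001010001001011

Derivation:
Gen 0: 011011011000010011
Gen 1 (rule 146): 100000000100101100
Gen 2 (rule 124): 110000000110111110
Gen 3 (rule 149): 001111110000011101
Gen 4 (rule 193): 100111110111001100
Gen 5 (rule 146): 011011100010110010
Gen 6 (rule 124): 011110110011111011
Gen 7 (rule 149): 001100001001110000
Gen 8 (rule 193): 100101100000110111
Gen 9 (rule 146): 011000010001000010
Gen 10 (rule 124): 011100011001100011
Gen 11 (rule 149): 001011000100011000
Gen 12 (rule 193): 100001010001001011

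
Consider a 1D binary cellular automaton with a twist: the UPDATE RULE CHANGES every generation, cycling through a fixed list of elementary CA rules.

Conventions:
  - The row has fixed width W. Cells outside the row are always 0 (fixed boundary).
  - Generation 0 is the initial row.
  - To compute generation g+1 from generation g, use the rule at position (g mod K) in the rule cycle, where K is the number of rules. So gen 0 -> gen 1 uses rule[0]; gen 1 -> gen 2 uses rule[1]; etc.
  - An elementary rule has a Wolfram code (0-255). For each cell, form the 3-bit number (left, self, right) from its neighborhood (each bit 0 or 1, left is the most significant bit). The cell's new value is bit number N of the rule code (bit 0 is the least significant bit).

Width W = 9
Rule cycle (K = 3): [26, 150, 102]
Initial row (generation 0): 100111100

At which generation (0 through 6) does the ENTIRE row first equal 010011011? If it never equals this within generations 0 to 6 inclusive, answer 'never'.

Answer: 6

Derivation:
Gen 0: 100111100
Gen 1 (rule 26): 011100010
Gen 2 (rule 150): 101010111
Gen 3 (rule 102): 111111001
Gen 4 (rule 26): 100000110
Gen 5 (rule 150): 110001001
Gen 6 (rule 102): 010011011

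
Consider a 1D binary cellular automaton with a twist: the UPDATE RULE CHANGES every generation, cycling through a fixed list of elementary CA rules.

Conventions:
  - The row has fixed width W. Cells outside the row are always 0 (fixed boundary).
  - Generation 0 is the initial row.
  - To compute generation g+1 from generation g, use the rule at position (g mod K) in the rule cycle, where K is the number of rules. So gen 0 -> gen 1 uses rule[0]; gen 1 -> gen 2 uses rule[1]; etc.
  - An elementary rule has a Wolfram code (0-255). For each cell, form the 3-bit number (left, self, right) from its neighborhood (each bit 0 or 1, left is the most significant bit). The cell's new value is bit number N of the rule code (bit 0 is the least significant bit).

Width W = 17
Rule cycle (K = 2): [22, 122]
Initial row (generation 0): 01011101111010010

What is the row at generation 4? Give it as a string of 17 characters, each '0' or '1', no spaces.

Gen 0: 01011101111010010
Gen 1 (rule 22): 11000000000011111
Gen 2 (rule 122): 11100000000110001
Gen 3 (rule 22): 00010000001001011
Gen 4 (rule 122): 00101000010110111

Answer: 00101000010110111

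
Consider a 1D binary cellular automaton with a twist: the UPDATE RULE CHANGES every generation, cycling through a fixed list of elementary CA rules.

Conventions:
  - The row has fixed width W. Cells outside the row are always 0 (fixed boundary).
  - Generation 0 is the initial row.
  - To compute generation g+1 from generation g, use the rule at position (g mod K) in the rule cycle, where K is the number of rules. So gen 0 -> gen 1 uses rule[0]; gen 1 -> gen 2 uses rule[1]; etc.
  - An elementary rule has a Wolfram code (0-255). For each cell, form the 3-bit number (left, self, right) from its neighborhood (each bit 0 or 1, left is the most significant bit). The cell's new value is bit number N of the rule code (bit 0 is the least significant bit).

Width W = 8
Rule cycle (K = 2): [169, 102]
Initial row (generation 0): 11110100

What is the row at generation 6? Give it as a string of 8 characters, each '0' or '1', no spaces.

Gen 0: 11110100
Gen 1 (rule 169): 11101001
Gen 2 (rule 102): 00111011
Gen 3 (rule 169): 10110110
Gen 4 (rule 102): 11011010
Gen 5 (rule 169): 10110100
Gen 6 (rule 102): 11011100

Answer: 11011100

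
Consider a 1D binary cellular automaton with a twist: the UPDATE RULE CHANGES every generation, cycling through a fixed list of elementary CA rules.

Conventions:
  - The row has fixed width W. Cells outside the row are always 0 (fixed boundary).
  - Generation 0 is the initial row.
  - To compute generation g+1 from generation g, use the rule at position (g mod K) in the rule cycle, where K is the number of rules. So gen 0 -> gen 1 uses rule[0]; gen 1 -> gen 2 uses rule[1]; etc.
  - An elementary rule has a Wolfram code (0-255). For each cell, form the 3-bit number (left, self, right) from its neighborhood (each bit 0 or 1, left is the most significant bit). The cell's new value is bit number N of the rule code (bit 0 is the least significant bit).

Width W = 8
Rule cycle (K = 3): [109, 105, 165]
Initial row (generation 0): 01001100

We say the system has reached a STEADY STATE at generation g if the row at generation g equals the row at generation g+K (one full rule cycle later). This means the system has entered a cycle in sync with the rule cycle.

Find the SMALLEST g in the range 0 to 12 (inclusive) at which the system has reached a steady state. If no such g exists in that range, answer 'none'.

Gen 0: 01001100
Gen 1 (rule 109): 01001101
Gen 2 (rule 105): 00001110
Gen 3 (rule 165): 11100100
Gen 4 (rule 109): 10100101
Gen 5 (rule 105): 01000010
Gen 6 (rule 165): 01011010
Gen 7 (rule 109): 01111110
Gen 8 (rule 105): 01000010
Gen 9 (rule 165): 01011010
Gen 10 (rule 109): 01111110
Gen 11 (rule 105): 01000010
Gen 12 (rule 165): 01011010
Gen 13 (rule 109): 01111110
Gen 14 (rule 105): 01000010
Gen 15 (rule 165): 01011010

Answer: 5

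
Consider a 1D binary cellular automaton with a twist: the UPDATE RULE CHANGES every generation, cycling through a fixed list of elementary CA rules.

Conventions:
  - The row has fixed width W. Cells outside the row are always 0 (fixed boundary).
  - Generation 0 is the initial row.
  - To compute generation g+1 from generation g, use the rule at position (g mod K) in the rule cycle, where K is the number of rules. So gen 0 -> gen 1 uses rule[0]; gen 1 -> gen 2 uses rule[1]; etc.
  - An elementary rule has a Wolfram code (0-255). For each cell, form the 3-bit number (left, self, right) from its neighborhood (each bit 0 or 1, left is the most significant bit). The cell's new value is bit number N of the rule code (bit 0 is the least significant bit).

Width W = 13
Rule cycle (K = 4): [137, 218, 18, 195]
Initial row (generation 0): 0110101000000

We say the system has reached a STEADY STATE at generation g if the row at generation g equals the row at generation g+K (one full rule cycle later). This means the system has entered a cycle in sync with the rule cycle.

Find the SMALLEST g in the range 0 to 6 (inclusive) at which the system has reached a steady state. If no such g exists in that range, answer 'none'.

Answer: 3

Derivation:
Gen 0: 0110101000000
Gen 1 (rule 137): 0100000011111
Gen 2 (rule 218): 1010000111111
Gen 3 (rule 18): 0001001000000
Gen 4 (rule 195): 1110010011111
Gen 5 (rule 137): 1100000011110
Gen 6 (rule 218): 1110000111111
Gen 7 (rule 18): 0001001000000
Gen 8 (rule 195): 1110010011111
Gen 9 (rule 137): 1100000011110
Gen 10 (rule 218): 1110000111111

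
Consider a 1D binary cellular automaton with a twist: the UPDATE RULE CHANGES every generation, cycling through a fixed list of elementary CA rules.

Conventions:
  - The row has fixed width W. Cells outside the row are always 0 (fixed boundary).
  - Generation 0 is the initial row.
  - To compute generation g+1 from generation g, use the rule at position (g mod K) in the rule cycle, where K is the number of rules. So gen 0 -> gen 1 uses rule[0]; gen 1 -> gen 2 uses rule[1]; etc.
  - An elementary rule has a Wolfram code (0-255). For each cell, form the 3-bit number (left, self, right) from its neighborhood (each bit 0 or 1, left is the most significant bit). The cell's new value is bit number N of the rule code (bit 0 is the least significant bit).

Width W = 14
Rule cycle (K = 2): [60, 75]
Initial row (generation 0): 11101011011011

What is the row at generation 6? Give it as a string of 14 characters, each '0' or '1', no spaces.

Gen 0: 11101011011011
Gen 1 (rule 60): 10011110110110
Gen 2 (rule 75): 00110010110110
Gen 3 (rule 60): 00101011101101
Gen 4 (rule 75): 11000010101100
Gen 5 (rule 60): 10100011111010
Gen 6 (rule 75): 00001110001000

Answer: 00001110001000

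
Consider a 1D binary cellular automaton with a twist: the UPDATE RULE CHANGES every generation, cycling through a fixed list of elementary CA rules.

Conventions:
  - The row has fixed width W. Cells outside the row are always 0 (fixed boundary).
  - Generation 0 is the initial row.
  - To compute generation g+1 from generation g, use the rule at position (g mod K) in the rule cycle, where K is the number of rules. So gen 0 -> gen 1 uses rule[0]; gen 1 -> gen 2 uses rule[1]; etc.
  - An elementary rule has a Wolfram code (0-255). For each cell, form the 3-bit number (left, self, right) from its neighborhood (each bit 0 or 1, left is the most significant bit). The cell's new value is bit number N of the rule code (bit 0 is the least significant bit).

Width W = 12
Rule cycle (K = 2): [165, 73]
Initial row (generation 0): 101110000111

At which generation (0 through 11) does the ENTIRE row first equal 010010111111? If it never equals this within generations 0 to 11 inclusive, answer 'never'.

Gen 0: 101110000111
Gen 1 (rule 165): 110100110010
Gen 2 (rule 73): 110000110000
Gen 3 (rule 165): 000110000111
Gen 4 (rule 73): 110110110101
Gen 5 (rule 165): 001001001111
Gen 6 (rule 73): 100000001001
Gen 7 (rule 165): 101111101001
Gen 8 (rule 73): 001000100000
Gen 9 (rule 165): 101010101111
Gen 10 (rule 73): 000000001001
Gen 11 (rule 165): 111111101001

Answer: never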